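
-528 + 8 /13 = -527.38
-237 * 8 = -1896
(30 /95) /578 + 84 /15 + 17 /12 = 2311891 /329460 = 7.02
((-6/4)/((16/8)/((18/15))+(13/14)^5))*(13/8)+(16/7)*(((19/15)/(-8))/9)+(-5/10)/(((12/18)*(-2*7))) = -29348152381/28750672440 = -1.02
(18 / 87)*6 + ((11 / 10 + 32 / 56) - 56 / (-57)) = 450721 / 115710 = 3.90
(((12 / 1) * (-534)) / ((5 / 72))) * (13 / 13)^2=-461376 / 5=-92275.20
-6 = -6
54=54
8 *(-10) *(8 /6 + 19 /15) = -208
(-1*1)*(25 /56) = -25 /56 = -0.45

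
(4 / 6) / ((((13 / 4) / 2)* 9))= 16 / 351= 0.05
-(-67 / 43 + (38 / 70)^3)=2577688 / 1843625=1.40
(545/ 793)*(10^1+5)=8175/ 793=10.31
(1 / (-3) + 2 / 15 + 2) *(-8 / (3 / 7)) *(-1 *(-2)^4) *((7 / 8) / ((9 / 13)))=10192 / 15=679.47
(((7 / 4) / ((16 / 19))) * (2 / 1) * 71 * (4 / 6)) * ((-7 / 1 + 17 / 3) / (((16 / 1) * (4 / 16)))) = -9443 / 144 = -65.58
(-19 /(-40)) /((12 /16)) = 19 /30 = 0.63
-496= -496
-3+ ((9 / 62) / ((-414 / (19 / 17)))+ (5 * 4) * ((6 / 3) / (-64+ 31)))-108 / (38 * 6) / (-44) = -63865445 / 15199734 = -4.20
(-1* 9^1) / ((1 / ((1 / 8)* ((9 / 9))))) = -9 / 8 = -1.12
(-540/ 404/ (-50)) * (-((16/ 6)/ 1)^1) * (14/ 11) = -504/ 5555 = -0.09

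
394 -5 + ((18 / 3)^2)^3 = 47045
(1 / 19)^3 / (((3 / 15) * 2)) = 5 / 13718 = 0.00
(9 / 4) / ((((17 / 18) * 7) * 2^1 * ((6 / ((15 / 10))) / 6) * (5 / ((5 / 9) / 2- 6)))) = -2781 / 9520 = -0.29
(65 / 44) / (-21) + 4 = 3631 / 924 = 3.93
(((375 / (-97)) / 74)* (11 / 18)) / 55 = -25 / 43068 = -0.00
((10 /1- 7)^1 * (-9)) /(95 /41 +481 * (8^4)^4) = -1107 /5550968015710847071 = -0.00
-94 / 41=-2.29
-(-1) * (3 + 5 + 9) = 17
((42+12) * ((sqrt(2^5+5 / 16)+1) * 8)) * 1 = 432+108 * sqrt(517) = 2887.66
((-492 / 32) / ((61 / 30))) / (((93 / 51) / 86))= -356.61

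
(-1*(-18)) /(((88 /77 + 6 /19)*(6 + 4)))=1197 /970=1.23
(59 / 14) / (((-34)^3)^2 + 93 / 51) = 1003 / 367663451442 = 0.00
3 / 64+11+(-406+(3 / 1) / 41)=-1036165 / 2624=-394.88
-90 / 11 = -8.18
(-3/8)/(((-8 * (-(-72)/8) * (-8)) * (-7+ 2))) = 1/7680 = 0.00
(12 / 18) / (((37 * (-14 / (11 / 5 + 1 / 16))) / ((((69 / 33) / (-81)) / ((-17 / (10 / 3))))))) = -4163 / 282461256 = -0.00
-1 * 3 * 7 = -21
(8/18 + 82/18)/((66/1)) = 5/66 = 0.08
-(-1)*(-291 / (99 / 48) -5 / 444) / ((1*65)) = -53011 / 24420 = -2.17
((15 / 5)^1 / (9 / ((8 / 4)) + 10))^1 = 6 / 29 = 0.21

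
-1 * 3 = -3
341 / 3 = 113.67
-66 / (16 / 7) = -231 / 8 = -28.88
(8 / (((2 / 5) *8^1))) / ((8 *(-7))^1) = -5 / 112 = -0.04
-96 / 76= -24 / 19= -1.26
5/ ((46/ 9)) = 45/ 46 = 0.98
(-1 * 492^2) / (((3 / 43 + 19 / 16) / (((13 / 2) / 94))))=-541255104 / 40655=-13313.37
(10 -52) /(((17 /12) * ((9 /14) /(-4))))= 184.47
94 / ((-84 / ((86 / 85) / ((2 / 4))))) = -4042 / 1785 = -2.26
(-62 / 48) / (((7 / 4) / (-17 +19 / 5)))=341 / 35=9.74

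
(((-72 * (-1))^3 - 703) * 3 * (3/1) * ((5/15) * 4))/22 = 2235270/11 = 203206.36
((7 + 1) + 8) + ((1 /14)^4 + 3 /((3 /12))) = 1075649 /38416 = 28.00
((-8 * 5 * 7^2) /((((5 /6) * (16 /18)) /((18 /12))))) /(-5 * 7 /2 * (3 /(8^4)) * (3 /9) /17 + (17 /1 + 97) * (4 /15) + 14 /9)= -24873246720 /200260057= -124.20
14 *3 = 42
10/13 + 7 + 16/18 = 8.66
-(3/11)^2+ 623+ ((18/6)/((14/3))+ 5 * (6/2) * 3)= 1132555/1694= 668.57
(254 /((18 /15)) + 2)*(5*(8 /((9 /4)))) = 3798.52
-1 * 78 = -78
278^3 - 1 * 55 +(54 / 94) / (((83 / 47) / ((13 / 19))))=33881682920 / 1577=21484897.22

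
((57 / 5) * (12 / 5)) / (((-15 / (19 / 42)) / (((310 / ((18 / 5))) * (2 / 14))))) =-22382 / 2205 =-10.15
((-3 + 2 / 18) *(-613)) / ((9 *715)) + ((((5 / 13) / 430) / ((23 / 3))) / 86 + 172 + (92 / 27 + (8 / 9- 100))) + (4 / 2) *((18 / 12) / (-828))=188582929831 / 2462951205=76.57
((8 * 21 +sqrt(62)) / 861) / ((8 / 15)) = 5 * sqrt(62) / 2296 +15 / 41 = 0.38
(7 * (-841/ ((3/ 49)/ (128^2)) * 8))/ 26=-18904711168/ 39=-484736183.79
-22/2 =-11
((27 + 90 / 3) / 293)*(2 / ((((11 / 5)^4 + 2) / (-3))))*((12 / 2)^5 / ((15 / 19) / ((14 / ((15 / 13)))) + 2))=-1915870320000 / 11082981961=-172.87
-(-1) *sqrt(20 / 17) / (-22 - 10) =-sqrt(85) / 272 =-0.03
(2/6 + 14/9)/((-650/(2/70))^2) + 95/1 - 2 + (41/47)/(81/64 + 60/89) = 75349929174505217/806315276812500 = 93.45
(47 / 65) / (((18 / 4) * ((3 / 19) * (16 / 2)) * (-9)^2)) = 0.00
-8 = -8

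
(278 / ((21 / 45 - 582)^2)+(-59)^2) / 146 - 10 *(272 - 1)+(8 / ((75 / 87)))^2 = -18052797136149509 / 6943279021250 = -2600.04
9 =9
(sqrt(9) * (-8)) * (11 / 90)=-44 / 15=-2.93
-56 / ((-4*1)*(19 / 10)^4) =1.07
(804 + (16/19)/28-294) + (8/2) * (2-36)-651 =-36837/133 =-276.97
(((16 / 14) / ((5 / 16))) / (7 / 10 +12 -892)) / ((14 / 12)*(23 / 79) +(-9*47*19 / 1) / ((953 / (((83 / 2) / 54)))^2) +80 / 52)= -34384182423552 / 15483453720159887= -0.00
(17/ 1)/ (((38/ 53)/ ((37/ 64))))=33337/ 2432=13.71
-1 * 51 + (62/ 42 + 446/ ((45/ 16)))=34352/ 315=109.05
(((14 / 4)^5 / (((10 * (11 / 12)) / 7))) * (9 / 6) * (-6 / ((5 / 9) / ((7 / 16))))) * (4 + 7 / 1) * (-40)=200120949 / 160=1250755.93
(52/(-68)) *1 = -13/17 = -0.76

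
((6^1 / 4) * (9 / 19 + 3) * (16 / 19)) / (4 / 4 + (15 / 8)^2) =101376 / 104329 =0.97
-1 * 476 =-476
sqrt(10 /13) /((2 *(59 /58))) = 29 *sqrt(130) /767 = 0.43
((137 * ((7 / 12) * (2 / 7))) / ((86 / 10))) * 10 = 3425 / 129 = 26.55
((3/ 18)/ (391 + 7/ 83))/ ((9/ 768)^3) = 174063616/ 657315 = 264.81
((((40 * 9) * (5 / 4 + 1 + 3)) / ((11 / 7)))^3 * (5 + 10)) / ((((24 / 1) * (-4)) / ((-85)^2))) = -10456766283796875 / 5324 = -1964080819646.30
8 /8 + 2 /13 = 15 /13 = 1.15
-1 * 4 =-4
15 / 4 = 3.75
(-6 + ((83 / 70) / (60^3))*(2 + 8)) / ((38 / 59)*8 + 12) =-535243103 / 1530144000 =-0.35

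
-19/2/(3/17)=-323/6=-53.83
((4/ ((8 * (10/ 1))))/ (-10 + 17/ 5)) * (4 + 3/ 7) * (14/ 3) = -31/ 198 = -0.16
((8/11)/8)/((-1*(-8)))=1/88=0.01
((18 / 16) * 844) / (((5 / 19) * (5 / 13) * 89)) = 469053 / 4450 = 105.41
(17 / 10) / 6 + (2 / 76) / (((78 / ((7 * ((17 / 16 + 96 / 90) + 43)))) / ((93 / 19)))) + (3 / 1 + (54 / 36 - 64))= -88145779 / 1501760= -58.69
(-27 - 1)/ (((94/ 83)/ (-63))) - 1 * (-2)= 73300/ 47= 1559.57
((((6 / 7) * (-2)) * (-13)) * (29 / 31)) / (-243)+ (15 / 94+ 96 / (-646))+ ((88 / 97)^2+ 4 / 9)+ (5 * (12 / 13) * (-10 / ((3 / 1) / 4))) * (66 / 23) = -263335489867347257 / 1501377093368334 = -175.40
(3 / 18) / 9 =1 / 54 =0.02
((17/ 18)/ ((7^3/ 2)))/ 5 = 17/ 15435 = 0.00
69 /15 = 23 /5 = 4.60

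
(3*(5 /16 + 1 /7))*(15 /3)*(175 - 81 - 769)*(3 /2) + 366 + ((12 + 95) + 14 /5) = -7212729 /1120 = -6439.94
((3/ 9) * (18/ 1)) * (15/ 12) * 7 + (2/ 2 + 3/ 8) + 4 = 463/ 8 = 57.88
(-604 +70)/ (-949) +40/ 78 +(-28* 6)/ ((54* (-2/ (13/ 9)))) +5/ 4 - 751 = -229508563/ 307476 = -746.43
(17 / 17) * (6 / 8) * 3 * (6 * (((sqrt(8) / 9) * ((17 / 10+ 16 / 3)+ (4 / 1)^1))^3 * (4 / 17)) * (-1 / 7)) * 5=-145058764 * sqrt(2) / 2168775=-94.59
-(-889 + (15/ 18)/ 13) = 69337/ 78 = 888.94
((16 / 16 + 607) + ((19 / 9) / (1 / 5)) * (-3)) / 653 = 1729 / 1959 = 0.88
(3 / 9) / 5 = 1 / 15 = 0.07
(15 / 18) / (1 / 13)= 65 / 6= 10.83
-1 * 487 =-487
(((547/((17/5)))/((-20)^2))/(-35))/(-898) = 547/42744800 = 0.00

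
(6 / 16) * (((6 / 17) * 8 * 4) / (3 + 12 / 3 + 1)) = 9 / 17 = 0.53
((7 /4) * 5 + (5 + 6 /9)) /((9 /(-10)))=-865 /54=-16.02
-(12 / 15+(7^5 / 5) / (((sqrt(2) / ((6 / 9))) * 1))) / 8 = -16807 * sqrt(2) / 120-1 / 10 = -198.17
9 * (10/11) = 90/11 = 8.18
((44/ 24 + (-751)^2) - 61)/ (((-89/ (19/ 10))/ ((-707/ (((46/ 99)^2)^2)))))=1455385690740003561/ 7969871680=182610931.41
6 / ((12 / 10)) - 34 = -29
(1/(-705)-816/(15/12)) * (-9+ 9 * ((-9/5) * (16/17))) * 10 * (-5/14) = -316174575/5593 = -56530.41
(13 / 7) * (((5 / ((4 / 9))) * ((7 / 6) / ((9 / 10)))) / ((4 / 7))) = 2275 / 48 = 47.40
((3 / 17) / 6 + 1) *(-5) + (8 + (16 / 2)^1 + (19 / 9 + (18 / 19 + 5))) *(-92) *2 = -25767109 / 5814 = -4431.91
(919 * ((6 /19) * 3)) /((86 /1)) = 8271 /817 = 10.12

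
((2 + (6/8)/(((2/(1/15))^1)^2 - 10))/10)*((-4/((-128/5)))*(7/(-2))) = -49861/455680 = -0.11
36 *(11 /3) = 132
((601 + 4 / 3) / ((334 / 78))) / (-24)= -23491 / 4008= -5.86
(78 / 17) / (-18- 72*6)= -13 / 1275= -0.01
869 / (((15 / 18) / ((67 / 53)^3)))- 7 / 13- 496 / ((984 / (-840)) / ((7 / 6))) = 3094850981233 / 1190271615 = 2600.12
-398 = -398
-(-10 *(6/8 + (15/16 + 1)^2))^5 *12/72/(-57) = -6367904742315603125/11751030521856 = -541901.81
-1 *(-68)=68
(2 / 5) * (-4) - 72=-368 / 5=-73.60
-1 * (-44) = 44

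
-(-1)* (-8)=-8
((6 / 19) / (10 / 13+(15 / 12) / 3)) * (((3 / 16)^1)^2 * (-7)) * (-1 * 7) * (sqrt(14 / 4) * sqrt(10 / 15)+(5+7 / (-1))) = -51597 / 56240+17199 * sqrt(21) / 112480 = -0.22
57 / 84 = 19 / 28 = 0.68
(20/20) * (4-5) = -1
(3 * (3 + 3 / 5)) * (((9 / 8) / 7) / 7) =243 / 980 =0.25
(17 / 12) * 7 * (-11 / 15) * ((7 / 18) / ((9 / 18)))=-5.66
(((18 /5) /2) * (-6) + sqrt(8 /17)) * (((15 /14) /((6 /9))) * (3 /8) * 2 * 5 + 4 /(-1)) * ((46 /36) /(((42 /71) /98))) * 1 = -370691 /80 + 370691 * sqrt(34) /7344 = -4339.32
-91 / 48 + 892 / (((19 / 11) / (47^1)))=22134143 / 912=24269.89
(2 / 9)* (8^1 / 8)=2 / 9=0.22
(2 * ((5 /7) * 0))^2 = 0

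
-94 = -94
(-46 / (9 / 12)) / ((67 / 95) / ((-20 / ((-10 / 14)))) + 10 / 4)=-489440 / 20151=-24.29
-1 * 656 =-656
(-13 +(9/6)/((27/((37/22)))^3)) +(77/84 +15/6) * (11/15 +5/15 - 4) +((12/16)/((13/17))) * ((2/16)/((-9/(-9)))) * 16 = -191269808827/9081998640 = -21.06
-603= -603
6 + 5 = 11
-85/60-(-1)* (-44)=-545/12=-45.42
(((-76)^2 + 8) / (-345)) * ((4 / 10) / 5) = -3856 / 2875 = -1.34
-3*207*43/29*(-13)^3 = 58666491/29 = 2022982.45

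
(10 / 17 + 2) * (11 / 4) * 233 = 28193 / 17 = 1658.41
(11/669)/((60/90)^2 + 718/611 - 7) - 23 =-151771886/6597901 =-23.00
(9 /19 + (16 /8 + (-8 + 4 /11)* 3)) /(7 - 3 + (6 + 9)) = -4271 /3971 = -1.08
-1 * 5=-5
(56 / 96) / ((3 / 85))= 16.53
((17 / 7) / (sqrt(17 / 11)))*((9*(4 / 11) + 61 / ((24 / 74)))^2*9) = 638017081*sqrt(187) / 13552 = 643798.14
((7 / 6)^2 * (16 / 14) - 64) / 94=-281 / 423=-0.66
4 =4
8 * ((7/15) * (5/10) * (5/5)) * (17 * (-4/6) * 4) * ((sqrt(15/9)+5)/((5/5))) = -3808/9 - 3808 * sqrt(15)/135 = -532.36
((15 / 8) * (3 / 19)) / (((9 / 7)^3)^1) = 1715 / 12312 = 0.14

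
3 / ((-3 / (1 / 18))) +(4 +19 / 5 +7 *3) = 2587 / 90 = 28.74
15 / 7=2.14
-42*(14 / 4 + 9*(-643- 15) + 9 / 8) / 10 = 994119 / 40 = 24852.98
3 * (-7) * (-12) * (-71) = -17892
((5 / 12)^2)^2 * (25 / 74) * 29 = 453125 / 1534464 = 0.30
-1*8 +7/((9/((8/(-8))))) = -8.78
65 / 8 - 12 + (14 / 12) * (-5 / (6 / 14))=-1259 / 72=-17.49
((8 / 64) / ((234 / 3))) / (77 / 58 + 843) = 29 / 15278952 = 0.00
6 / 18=1 / 3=0.33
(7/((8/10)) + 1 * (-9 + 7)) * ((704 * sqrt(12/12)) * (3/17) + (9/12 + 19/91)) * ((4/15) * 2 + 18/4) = 1052818659/247520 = 4253.47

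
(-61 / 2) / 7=-61 / 14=-4.36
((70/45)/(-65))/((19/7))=-98/11115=-0.01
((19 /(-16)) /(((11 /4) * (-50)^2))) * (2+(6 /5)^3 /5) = -0.00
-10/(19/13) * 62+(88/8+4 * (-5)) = -8231/19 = -433.21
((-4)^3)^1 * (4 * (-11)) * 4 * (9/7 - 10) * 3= -2061312/7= -294473.14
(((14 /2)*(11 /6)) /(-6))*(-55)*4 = 4235 /9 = 470.56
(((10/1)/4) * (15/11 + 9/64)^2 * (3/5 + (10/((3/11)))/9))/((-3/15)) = -132.21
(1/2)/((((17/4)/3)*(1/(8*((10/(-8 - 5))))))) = -480/221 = -2.17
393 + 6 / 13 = 5115 / 13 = 393.46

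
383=383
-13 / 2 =-6.50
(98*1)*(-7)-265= -951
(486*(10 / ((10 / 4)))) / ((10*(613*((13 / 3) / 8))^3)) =13436928 / 2530355171045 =0.00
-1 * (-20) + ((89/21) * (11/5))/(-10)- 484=-488179/1050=-464.93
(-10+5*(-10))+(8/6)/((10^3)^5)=-44999999999999999/750000000000000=-60.00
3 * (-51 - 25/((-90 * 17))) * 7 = -109207/102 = -1070.66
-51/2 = -25.50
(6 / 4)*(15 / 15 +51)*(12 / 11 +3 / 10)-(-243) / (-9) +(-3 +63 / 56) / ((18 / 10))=106193 / 1320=80.45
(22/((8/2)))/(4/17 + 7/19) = 3553/390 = 9.11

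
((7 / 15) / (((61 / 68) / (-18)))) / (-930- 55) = 2856 / 300425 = 0.01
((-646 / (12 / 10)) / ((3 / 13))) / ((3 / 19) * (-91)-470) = 398905 / 82827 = 4.82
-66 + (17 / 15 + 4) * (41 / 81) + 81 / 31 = -2289608 / 37665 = -60.79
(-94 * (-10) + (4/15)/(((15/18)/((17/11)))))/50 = 129318/6875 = 18.81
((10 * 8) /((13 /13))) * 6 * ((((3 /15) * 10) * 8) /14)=3840 /7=548.57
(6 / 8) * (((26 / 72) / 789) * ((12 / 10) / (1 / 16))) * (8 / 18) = 104 / 35505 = 0.00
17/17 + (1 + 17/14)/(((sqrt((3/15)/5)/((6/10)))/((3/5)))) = 349/70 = 4.99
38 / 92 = 19 / 46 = 0.41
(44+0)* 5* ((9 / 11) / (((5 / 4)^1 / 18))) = 2592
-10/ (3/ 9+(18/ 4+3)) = -60/ 47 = -1.28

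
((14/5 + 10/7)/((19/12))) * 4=10.68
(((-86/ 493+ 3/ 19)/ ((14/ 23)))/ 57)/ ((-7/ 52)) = 92690/ 26162031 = 0.00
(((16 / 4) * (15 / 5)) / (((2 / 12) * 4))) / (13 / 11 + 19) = 33 / 37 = 0.89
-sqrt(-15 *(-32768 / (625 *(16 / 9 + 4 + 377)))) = -384 *sqrt(4134) / 17225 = -1.43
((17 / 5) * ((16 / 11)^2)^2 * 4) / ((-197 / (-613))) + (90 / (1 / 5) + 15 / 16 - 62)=133453120839 / 230742160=578.36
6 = 6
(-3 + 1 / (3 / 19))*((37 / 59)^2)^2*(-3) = -18741610 / 12117361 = -1.55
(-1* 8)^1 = -8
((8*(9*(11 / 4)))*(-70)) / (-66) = 210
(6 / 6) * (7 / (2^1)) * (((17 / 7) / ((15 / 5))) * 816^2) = 1886592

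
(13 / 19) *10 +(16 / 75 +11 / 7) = 86053 / 9975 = 8.63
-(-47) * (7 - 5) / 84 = 47 / 42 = 1.12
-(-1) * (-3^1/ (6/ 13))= -13/ 2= -6.50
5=5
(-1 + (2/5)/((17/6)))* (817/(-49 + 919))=-59641/73950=-0.81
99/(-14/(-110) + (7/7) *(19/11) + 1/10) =50.65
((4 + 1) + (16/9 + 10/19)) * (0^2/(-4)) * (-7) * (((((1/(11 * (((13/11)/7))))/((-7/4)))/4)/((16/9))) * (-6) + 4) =0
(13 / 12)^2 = 169 / 144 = 1.17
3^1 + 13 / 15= 58 / 15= 3.87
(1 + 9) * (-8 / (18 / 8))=-320 / 9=-35.56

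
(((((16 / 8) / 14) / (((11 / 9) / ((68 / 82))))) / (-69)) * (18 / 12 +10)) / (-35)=51 / 110495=0.00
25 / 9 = 2.78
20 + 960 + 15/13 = 12755/13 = 981.15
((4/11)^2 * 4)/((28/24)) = 0.45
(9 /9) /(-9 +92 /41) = -41 /277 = -0.15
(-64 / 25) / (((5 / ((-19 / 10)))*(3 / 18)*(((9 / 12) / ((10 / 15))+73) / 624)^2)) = 90908393472 / 219780625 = 413.63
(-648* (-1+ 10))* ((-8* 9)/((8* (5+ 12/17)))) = 892296/97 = 9198.93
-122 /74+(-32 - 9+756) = 26394 /37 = 713.35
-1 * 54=-54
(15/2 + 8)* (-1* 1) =-31/2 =-15.50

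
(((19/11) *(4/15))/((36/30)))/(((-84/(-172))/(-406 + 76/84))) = -13900438/43659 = -318.39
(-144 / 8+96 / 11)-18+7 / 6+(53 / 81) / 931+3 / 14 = -21477188 / 829521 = -25.89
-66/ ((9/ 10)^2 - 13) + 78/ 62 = 252141/ 37789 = 6.67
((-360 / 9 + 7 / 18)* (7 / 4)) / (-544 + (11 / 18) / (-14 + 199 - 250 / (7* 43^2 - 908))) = 2222217795 / 17439250252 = 0.13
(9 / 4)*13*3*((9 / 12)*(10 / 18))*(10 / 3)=975 / 8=121.88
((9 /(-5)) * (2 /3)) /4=-3 /10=-0.30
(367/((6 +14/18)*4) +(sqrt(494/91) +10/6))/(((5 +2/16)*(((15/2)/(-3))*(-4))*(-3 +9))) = 2*sqrt(266)/4305 +11129/225090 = 0.06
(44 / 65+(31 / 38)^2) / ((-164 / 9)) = -1134009 / 15393040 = -0.07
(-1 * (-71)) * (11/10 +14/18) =133.32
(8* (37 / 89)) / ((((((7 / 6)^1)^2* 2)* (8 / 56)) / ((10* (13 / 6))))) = 115440 / 623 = 185.30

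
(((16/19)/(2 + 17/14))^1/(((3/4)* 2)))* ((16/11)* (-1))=-7168/28215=-0.25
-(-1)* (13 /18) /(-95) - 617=-1055083 /1710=-617.01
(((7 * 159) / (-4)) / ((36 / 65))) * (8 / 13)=-1855 / 6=-309.17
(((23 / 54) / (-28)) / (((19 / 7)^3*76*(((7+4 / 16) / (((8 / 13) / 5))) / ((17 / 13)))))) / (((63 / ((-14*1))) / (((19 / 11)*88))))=306544 / 40843390185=0.00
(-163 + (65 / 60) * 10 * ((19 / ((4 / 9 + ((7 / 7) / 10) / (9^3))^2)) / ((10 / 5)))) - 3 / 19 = 71356207775 / 199577539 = 357.54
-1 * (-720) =720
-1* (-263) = 263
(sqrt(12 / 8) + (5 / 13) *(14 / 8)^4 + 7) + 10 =sqrt(6) / 2 + 68581 / 3328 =21.83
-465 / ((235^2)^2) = -93 / 609960125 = -0.00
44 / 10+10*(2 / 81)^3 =11692102 / 2657205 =4.40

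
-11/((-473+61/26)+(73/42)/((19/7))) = 8151/348280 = 0.02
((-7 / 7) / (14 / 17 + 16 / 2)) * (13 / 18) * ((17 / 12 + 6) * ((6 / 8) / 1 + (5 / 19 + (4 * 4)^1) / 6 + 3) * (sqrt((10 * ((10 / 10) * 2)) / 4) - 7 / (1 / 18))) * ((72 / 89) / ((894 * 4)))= 759577 / 6794400 - 108511 * sqrt(5) / 122299200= 0.11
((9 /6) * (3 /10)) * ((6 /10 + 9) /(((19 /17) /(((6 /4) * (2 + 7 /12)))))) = 14.98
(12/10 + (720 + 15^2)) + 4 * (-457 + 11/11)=-4389/5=-877.80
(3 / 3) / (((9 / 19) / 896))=17024 / 9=1891.56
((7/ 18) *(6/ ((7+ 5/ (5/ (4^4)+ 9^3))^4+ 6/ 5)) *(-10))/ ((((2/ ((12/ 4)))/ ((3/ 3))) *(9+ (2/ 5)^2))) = -5307555857534176823854375/ 3349897762097159051029268039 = -0.00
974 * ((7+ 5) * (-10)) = -116880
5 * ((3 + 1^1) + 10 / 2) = 45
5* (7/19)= 35/19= 1.84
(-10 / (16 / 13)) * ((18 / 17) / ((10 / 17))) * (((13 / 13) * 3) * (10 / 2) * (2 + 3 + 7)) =-5265 / 2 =-2632.50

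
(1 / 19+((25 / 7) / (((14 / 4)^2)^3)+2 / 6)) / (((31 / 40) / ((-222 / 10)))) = -5389907216 / 485066827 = -11.11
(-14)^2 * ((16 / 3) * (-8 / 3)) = -25088 / 9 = -2787.56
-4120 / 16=-515 / 2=-257.50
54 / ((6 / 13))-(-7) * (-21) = -30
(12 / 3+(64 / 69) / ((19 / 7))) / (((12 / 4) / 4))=22768 / 3933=5.79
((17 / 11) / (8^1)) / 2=17 / 176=0.10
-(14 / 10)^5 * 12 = -201684 / 3125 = -64.54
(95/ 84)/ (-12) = -95/ 1008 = -0.09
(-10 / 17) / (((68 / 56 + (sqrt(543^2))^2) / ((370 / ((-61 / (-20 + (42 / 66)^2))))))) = -122817800 / 517956884731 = -0.00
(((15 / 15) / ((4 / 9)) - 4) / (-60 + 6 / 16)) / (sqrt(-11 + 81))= sqrt(70) / 2385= 0.00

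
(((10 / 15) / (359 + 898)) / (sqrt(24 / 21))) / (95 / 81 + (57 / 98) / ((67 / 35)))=4221*sqrt(14) / 47009705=0.00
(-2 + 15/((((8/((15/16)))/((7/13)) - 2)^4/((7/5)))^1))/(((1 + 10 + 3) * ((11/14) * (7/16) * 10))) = -8936420359787/215094035957570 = -0.04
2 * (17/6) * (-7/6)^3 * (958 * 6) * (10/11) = -13965245/297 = -47021.03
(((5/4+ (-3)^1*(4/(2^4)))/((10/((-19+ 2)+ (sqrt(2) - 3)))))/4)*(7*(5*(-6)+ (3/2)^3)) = 1491/32 - 1491*sqrt(2)/640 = 43.30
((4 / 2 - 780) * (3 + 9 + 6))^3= -2746352672064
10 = 10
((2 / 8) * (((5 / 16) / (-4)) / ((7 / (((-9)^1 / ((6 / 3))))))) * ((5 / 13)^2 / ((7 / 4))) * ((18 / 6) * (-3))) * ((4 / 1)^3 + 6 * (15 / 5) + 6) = -111375 / 132496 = -0.84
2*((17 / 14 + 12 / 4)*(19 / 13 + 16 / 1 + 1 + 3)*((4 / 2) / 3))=10974 / 91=120.59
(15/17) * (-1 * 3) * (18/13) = -810/221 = -3.67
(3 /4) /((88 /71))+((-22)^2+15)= 175861 /352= 499.61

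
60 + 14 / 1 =74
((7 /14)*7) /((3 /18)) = 21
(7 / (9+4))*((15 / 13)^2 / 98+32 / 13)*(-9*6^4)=-239071176 / 15379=-15545.30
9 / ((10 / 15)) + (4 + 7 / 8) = 147 / 8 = 18.38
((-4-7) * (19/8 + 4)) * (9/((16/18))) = -45441/64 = -710.02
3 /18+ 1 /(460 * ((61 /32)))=7063 /42090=0.17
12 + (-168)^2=28236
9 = 9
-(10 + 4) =-14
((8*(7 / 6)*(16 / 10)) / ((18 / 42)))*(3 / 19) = 1568 / 285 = 5.50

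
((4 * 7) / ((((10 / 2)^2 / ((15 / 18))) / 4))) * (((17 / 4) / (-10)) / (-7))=17 / 75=0.23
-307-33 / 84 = -8607 / 28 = -307.39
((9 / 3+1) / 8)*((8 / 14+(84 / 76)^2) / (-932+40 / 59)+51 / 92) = 882117391 / 3193632708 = 0.28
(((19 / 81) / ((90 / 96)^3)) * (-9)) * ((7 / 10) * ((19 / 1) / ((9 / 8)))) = -41402368 / 1366875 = -30.29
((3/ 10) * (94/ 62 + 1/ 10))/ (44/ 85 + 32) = 25551/ 1713680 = 0.01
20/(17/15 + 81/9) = 75/38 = 1.97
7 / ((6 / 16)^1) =56 / 3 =18.67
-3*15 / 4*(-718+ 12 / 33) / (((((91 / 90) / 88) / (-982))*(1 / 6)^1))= -376742728800 / 91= -4140029986.81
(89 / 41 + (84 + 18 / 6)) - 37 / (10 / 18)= 4627 / 205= 22.57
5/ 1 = 5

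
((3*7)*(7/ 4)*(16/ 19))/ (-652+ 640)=-49/ 19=-2.58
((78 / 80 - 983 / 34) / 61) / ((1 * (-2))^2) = -18997 / 165920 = -0.11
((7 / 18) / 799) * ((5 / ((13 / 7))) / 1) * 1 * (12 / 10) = 49 / 31161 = 0.00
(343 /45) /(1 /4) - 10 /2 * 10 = -878 /45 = -19.51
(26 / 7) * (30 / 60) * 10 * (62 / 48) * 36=6045 / 7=863.57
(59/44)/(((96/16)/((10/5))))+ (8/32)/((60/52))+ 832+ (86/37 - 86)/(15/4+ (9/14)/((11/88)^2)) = 830.80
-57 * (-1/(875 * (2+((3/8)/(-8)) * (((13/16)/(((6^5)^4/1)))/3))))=213402655829595783168/6551835924592852980625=0.03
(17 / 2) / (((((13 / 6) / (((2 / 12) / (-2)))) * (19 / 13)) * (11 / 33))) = -51 / 76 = -0.67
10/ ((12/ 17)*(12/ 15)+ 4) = 425/ 194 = 2.19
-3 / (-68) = 3 / 68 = 0.04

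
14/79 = 0.18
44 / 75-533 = -39931 / 75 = -532.41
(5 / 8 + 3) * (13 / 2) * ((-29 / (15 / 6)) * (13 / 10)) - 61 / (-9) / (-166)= -106182563 / 298800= -355.36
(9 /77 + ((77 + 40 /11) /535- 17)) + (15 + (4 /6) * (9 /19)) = -1.42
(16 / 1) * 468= 7488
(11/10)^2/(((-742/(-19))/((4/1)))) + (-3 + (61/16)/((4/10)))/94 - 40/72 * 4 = -509418461/251092800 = -2.03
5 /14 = 0.36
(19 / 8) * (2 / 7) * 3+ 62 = 1793 / 28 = 64.04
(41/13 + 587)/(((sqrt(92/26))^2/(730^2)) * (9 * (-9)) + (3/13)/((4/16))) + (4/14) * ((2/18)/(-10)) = 214640396821/335531385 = 639.70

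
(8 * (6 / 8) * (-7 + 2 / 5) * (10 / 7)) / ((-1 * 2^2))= 99 / 7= 14.14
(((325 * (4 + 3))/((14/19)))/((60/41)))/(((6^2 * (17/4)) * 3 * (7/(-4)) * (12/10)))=-253175/115668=-2.19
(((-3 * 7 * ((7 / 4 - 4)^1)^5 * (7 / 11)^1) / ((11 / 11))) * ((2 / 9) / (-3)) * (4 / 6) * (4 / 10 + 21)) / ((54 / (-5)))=424683 / 5632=75.41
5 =5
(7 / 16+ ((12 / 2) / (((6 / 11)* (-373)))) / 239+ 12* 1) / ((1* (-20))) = -17740077 / 28527040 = -0.62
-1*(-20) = 20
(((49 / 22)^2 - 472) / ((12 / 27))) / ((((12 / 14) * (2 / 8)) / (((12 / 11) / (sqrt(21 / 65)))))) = -678141 * sqrt(1365) / 2662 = -9411.92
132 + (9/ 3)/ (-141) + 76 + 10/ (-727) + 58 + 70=11479587/ 34169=335.96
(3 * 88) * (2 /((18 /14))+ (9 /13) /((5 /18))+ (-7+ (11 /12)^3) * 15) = -12272601 /520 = -23601.16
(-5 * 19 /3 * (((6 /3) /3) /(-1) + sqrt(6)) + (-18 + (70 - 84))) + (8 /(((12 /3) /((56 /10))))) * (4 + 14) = 8582 /45 - 95 * sqrt(6) /3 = 113.14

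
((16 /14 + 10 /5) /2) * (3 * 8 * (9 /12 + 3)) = 990 /7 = 141.43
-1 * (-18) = 18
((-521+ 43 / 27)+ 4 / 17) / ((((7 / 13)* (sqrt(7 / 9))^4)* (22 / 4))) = -18587400 / 64141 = -289.79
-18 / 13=-1.38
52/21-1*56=-1124/21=-53.52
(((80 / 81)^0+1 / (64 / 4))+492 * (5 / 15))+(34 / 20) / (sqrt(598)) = 17 * sqrt(598) / 5980+2641 / 16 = 165.13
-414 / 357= -138 / 119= -1.16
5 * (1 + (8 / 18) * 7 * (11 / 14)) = 155 / 9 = 17.22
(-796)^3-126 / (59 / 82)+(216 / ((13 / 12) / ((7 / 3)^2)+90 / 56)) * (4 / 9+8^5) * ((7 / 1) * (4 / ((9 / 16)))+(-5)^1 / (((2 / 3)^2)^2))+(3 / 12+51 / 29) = -25160852864629 / 61596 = -408481928.45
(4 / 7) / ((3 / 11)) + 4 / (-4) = 1.10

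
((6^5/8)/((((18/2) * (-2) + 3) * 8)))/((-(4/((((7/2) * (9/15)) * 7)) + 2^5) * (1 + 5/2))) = 1701/23720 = 0.07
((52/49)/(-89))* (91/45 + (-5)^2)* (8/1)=-505856/196245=-2.58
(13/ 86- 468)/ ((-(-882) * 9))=-0.06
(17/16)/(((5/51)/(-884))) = -191607/20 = -9580.35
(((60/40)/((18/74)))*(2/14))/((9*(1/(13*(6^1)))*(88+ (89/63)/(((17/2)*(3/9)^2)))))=8177/95850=0.09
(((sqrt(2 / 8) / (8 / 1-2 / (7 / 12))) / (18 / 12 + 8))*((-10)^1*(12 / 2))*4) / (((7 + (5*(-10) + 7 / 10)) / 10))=1750 / 2679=0.65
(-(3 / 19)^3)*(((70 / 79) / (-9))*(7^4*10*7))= 35294700 / 541861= 65.14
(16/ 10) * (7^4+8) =19272/ 5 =3854.40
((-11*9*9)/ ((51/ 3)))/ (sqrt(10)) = -891*sqrt(10)/ 170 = -16.57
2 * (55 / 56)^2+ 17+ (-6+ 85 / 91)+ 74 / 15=5747251 / 305760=18.80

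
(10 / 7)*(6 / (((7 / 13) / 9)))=7020 / 49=143.27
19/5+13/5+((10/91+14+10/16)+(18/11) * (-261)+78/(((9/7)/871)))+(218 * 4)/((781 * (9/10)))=1341603176159/25585560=52435.95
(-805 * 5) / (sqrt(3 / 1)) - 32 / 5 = -4025 * sqrt(3) / 3 - 32 / 5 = -2330.23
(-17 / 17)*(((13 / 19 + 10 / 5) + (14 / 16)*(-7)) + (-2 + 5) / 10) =2387 / 760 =3.14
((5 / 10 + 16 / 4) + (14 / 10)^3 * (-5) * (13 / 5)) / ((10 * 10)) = -7793 / 25000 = -0.31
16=16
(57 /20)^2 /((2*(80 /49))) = 159201 /64000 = 2.49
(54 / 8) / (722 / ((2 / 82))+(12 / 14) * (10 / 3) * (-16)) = 189 / 827576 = 0.00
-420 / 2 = -210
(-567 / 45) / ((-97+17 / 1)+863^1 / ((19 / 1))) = 133 / 365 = 0.36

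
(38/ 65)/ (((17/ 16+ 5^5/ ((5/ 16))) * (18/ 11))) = 304/ 8509995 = 0.00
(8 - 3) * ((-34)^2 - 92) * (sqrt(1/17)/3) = 5320 * sqrt(17)/51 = 430.10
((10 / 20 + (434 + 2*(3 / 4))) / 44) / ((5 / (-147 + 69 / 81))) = -430114 / 1485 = -289.64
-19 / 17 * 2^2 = -76 / 17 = -4.47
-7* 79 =-553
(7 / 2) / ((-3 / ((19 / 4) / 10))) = -133 / 240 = -0.55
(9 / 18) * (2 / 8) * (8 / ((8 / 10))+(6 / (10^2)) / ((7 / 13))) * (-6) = -10617 / 1400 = -7.58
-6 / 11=-0.55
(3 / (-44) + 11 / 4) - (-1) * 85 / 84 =3413 / 924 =3.69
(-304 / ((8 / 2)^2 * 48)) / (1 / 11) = -209 / 48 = -4.35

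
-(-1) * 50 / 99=50 / 99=0.51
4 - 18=-14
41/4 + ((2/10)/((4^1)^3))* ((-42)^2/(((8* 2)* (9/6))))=6707/640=10.48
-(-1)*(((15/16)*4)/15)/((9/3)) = 1/12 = 0.08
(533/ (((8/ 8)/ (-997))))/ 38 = -531401/ 38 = -13984.24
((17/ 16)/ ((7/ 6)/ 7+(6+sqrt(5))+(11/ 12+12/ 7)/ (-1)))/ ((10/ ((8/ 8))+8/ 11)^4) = 172485621/ 4560780802624-12195953 * sqrt(5)/ 1140195200656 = 0.00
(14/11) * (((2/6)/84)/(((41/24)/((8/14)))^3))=49152/260038933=0.00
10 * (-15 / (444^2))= -25 / 32856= -0.00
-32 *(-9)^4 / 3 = -69984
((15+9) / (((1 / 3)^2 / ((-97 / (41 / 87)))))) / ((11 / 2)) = -3645648 / 451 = -8083.48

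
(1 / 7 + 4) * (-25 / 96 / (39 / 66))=-1.83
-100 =-100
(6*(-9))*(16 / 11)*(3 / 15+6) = -486.98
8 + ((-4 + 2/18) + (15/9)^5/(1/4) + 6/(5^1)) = 68953/1215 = 56.75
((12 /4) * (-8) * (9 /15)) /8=-9 /5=-1.80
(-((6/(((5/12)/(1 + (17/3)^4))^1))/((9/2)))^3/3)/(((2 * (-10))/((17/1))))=10171824991205924864/996451875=10208044408.77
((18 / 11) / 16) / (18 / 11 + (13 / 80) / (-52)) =360 / 5749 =0.06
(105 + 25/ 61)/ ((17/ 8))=51440/ 1037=49.60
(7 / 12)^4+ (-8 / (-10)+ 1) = 198629 / 103680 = 1.92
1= 1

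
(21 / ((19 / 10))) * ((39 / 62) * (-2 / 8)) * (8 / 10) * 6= -4914 / 589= -8.34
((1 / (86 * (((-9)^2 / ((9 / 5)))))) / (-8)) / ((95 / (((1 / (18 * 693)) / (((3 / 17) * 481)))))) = -17 / 52941547058400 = -0.00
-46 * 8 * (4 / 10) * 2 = -1472 / 5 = -294.40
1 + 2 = 3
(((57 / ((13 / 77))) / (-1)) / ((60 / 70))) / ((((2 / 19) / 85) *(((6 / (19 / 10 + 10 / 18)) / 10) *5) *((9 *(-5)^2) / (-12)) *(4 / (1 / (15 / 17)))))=955966627 / 243000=3934.02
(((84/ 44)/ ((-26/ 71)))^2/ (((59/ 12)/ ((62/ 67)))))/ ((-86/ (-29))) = 1.72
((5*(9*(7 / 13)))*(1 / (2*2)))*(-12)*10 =-9450 / 13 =-726.92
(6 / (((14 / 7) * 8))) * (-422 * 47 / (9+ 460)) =-29751 / 1876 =-15.86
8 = 8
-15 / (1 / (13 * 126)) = -24570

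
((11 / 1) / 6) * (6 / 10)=11 / 10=1.10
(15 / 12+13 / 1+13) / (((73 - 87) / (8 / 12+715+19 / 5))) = -147041 / 105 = -1400.39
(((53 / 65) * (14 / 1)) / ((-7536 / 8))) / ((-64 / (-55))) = -4081 / 391872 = -0.01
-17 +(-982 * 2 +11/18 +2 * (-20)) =-2020.39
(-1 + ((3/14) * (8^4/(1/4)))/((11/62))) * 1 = 1523635/77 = 19787.47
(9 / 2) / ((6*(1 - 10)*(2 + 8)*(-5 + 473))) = -1 / 56160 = -0.00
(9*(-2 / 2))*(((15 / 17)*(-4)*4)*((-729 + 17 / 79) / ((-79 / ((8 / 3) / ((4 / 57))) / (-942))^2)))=-159348930669181440 / 8381663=-19011612691.80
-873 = -873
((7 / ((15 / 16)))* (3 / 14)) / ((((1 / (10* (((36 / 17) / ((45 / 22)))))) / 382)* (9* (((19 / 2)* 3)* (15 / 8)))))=8605696 / 654075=13.16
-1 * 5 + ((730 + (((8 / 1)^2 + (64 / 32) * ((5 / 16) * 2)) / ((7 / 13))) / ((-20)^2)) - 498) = 2545793 / 11200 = 227.30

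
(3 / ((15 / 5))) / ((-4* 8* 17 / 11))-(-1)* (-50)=-27211 / 544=-50.02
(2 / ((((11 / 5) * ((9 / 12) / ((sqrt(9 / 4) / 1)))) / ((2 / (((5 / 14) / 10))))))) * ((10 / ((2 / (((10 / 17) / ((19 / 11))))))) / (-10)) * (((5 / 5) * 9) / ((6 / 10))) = -84000 / 323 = -260.06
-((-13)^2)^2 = -28561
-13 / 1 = -13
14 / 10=7 / 5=1.40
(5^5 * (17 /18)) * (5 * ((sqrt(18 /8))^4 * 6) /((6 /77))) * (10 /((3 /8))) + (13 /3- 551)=920387345 /6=153397890.83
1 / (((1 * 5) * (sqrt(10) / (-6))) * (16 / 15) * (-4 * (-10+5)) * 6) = -3 * sqrt(10) / 3200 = -0.00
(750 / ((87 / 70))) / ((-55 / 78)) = -273000 / 319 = -855.80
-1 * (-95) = 95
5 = 5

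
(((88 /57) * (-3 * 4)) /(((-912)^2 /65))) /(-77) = 0.00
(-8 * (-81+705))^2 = 24920064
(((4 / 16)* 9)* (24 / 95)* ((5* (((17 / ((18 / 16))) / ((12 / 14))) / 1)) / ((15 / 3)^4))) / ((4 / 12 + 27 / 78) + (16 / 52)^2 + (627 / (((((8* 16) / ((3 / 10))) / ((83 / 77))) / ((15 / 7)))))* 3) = 356149248 / 48677845625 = 0.01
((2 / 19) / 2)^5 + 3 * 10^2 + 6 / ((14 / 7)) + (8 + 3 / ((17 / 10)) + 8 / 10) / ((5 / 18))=358883313386 / 1052342075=341.03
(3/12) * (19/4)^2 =361/64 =5.64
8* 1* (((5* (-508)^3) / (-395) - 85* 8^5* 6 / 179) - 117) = 177155187448 / 14141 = 12527769.43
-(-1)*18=18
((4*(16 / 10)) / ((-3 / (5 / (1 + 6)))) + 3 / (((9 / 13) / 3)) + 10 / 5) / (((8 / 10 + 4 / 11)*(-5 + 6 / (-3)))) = -15565 / 9408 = -1.65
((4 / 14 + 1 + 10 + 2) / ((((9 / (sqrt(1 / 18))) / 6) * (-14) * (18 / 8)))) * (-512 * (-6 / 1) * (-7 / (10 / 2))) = 63488 * sqrt(2) / 315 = 285.03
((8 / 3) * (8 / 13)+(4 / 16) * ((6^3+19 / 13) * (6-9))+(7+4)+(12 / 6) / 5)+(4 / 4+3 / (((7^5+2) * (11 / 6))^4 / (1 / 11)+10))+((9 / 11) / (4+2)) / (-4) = -15039925156001770007934003 / 100878690259149424902280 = -149.09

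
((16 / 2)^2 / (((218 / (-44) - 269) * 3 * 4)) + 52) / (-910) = -93986 / 1645371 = -0.06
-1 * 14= -14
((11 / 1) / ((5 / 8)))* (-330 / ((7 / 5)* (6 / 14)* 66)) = -440 / 3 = -146.67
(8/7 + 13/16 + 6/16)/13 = 261/1456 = 0.18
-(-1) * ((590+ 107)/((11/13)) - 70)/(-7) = -8291/77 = -107.68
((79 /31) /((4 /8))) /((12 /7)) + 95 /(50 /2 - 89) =8861 /5952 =1.49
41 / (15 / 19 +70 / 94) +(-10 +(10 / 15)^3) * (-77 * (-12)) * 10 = -1105205683 / 12330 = -89635.50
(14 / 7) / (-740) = -1 / 370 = -0.00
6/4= 3/2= 1.50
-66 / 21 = -22 / 7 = -3.14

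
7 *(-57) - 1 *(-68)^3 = 314033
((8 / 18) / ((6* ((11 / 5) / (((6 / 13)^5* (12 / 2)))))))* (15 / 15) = 0.00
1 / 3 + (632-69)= 1690 / 3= 563.33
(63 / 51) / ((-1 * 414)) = -0.00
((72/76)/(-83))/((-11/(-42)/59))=-2.57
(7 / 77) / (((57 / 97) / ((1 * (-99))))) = -291 / 19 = -15.32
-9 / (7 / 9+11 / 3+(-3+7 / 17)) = -1377 / 284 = -4.85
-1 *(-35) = 35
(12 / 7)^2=144 / 49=2.94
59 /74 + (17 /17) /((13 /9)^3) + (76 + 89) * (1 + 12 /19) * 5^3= 33652.44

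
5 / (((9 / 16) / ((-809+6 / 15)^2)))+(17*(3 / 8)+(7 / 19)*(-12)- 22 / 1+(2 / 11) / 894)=65155113985547 / 11210760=5811837.38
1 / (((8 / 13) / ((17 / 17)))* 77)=13 / 616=0.02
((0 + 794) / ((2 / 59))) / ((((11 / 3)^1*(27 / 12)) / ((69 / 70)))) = 1077458 / 385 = 2798.59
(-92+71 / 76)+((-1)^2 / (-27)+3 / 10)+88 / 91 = -83876087 / 933660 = -89.84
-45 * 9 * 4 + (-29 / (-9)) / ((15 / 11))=-218381 / 135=-1617.64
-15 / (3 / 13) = -65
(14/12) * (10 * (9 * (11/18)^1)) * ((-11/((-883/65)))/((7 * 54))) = 39325/286092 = 0.14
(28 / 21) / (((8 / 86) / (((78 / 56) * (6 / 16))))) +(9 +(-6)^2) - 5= 47.49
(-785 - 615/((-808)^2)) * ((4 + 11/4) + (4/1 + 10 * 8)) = -186037084365/2611456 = -71238.84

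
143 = 143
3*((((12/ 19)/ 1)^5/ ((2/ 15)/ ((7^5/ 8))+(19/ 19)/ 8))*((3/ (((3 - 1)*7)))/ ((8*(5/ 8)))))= 64524128256/ 624553879067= 0.10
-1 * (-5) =5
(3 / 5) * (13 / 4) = 39 / 20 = 1.95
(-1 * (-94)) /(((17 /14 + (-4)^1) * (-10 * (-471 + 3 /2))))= -1316 /183105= -0.01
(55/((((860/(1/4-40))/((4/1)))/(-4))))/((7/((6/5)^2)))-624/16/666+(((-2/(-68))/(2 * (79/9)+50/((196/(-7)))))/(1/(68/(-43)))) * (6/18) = 27576660221/3319382850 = 8.31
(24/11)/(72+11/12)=288/9625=0.03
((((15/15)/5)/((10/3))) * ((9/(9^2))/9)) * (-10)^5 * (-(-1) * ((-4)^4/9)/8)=-64000/243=-263.37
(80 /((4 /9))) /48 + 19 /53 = 871 /212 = 4.11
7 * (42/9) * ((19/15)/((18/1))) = 931/405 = 2.30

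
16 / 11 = 1.45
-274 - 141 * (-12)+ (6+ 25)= 1449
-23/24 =-0.96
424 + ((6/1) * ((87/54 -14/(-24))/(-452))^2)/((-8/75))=49895784071/117679104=424.00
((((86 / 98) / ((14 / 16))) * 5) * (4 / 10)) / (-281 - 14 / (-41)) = -0.01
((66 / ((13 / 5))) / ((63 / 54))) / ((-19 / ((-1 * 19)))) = 1980 / 91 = 21.76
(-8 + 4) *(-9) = 36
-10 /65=-2 /13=-0.15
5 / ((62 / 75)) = 375 / 62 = 6.05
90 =90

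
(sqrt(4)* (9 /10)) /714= 3 /1190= 0.00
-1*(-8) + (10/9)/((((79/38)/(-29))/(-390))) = 1434496/237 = 6052.73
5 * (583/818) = 2915/818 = 3.56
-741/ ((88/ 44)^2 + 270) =-741/ 274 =-2.70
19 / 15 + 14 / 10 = 8 / 3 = 2.67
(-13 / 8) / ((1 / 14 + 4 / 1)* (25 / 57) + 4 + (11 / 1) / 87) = -7917 / 28804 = -0.27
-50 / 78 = -0.64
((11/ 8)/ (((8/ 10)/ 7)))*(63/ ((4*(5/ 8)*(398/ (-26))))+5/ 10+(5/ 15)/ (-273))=-20571419/ 1490112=-13.81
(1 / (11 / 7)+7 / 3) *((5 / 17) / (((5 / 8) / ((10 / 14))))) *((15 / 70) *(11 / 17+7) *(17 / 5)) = 1040 / 187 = 5.56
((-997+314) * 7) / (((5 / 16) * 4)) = -19124 / 5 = -3824.80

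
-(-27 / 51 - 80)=1369 / 17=80.53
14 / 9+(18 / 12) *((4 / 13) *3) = 344 / 117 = 2.94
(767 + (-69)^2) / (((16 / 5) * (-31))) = -3455 / 62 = -55.73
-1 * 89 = -89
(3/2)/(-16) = -3/32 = -0.09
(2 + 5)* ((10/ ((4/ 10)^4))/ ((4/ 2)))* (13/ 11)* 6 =853125/ 88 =9694.60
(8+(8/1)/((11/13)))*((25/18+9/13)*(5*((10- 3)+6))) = 77920/33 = 2361.21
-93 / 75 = -31 / 25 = -1.24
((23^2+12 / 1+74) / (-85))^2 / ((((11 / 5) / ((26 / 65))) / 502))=15189516 / 3179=4778.08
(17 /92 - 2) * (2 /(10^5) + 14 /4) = -29225167 /4600000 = -6.35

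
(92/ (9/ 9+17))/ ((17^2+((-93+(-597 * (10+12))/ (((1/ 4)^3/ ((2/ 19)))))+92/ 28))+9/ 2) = -12236/ 211337289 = -0.00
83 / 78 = 1.06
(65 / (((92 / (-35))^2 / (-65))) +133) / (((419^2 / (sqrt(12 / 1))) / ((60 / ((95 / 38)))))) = -12149739 * sqrt(3) / 92871769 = -0.23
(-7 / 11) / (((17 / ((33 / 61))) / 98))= -2058 / 1037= -1.98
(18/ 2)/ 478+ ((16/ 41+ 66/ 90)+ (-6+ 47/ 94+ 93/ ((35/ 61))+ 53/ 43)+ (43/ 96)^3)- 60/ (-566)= 587682704776234727/ 3692482045378560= 159.16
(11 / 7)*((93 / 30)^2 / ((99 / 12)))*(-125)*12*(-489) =9398580 / 7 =1342654.29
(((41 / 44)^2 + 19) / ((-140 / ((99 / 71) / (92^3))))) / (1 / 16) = -9891 / 2432621312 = -0.00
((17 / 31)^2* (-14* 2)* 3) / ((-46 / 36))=436968 / 22103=19.77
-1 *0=0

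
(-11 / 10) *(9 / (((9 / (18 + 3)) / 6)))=-693 / 5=-138.60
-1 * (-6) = 6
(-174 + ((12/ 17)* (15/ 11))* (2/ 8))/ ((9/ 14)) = -270.29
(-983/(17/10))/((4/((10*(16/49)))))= -393200/833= -472.03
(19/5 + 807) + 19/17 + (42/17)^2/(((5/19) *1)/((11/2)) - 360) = 1765191449/2174147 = 811.90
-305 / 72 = -4.24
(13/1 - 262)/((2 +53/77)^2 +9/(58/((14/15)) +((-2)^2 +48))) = -393193493/11536626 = -34.08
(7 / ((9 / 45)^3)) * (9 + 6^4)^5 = 3311773383244921875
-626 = -626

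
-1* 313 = -313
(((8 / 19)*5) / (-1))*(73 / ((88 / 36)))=-13140 / 209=-62.87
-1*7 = -7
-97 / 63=-1.54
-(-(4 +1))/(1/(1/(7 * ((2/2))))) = 5/7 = 0.71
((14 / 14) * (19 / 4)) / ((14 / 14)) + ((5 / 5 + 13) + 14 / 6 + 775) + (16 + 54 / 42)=68323 / 84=813.37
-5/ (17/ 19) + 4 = -27/ 17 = -1.59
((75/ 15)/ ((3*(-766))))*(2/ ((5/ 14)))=-14/ 1149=-0.01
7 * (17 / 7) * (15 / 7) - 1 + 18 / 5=1366 / 35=39.03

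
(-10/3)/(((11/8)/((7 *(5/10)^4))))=-35/33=-1.06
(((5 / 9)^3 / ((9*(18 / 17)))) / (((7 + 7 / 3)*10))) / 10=85 / 4408992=0.00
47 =47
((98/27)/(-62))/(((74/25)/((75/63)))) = -4375/185814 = -0.02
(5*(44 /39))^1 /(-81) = -220 /3159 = -0.07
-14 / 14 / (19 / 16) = -16 / 19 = -0.84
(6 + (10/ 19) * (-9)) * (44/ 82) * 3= 2.03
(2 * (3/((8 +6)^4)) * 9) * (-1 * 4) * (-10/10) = 27/4802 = 0.01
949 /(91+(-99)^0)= 949 /92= 10.32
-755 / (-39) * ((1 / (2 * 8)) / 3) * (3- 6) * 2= -755 / 312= -2.42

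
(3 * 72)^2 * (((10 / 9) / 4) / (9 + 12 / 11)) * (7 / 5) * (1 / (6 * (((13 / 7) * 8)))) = 9702 / 481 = 20.17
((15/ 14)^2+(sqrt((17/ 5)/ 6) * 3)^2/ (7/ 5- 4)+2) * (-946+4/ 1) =-1423833/ 1274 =-1117.61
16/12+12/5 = 56/15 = 3.73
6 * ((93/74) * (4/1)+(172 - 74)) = 22872/37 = 618.16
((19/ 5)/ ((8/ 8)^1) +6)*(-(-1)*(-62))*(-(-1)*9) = -27342/ 5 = -5468.40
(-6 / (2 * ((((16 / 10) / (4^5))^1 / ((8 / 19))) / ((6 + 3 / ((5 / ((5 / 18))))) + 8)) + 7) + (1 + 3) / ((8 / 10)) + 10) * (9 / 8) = 96948495 / 6093256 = 15.91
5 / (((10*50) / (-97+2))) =-19 / 20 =-0.95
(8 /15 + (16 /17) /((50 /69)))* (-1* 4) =-9344 /1275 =-7.33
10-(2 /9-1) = 10.78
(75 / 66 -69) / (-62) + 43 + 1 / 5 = 302089 / 6820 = 44.29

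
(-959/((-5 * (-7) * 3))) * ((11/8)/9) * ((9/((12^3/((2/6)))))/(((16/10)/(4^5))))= -1.55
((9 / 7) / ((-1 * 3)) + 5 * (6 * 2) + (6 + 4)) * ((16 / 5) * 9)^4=209401085952 / 4375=47863105.36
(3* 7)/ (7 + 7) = 3/ 2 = 1.50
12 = 12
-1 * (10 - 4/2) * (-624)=4992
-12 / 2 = -6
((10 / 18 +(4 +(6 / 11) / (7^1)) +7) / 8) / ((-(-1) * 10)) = 4031 / 27720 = 0.15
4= 4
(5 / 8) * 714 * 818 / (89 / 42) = 172262.53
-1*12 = -12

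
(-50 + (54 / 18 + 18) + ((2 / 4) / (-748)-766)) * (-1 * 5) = 5946605 / 1496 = 3975.00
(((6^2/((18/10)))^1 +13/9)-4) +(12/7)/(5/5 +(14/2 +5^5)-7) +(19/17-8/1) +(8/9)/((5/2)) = 3384586/309995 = 10.92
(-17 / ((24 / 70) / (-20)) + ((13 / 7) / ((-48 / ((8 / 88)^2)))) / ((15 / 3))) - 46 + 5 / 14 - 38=61527689 / 67760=908.02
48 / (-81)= -16 / 27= -0.59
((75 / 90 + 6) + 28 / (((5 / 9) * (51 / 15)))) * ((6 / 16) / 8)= 2209 / 2176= 1.02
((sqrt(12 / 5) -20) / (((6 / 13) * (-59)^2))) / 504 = -65 / 2631636+13 * sqrt(15) / 26316360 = -0.00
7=7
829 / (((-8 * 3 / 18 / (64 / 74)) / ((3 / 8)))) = -7461 / 37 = -201.65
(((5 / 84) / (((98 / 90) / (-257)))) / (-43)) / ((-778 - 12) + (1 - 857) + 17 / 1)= -6425 / 32034828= -0.00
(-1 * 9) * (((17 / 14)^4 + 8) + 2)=-4209129 / 38416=-109.57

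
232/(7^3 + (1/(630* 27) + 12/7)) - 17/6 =-76003127/35181546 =-2.16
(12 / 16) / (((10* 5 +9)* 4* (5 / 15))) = 9 / 944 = 0.01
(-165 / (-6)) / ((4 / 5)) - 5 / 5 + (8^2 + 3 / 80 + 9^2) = 14273 / 80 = 178.41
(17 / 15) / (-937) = -17 / 14055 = -0.00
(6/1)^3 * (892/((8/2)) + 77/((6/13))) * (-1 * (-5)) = 421020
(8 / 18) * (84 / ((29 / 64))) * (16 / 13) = 114688 / 1131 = 101.40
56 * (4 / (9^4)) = 224 / 6561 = 0.03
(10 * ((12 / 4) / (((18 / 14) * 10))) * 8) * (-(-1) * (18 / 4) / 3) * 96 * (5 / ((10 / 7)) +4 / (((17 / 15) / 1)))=18895.06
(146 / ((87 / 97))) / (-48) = -7081 / 2088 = -3.39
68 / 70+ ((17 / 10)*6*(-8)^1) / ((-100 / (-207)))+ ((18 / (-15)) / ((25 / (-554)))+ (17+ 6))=-20711 / 175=-118.35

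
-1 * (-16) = 16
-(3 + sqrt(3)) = -3 - sqrt(3) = -4.73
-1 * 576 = -576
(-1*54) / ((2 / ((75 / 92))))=-2025 / 92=-22.01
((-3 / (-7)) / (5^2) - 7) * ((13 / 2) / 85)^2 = -103259 / 2528750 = -0.04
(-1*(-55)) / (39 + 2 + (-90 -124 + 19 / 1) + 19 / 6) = -66 / 181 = -0.36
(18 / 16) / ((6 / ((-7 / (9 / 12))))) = -7 / 4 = -1.75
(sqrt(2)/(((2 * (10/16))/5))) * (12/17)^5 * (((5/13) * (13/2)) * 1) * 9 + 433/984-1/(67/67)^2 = -551/984 + 22394880 * sqrt(2)/1419857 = 21.75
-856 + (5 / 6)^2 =-855.31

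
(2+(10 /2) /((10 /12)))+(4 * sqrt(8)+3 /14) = 115 /14+8 * sqrt(2) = 19.53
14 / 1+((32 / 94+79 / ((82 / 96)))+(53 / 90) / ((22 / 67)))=414441617 / 3815460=108.62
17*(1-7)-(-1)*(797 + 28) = 723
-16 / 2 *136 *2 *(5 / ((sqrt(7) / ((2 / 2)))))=-10880 *sqrt(7) / 7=-4112.25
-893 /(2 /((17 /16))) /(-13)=15181 /416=36.49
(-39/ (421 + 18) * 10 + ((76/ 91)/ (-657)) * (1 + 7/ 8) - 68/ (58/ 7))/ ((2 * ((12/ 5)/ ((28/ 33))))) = -23082234905/ 14353082172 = -1.61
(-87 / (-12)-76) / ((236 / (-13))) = 3575 / 944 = 3.79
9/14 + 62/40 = 307/140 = 2.19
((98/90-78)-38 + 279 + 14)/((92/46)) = 89.04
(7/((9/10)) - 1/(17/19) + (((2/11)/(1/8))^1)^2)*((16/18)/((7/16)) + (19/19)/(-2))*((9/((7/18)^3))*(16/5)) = 162550183104/24694285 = 6582.50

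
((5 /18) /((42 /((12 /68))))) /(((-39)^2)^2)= 5 /9910781244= 0.00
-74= -74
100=100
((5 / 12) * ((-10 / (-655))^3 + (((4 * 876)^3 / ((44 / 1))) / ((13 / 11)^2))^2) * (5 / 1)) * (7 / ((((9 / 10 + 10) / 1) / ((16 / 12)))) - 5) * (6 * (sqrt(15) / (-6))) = 266491383909915215140720477855750 * sqrt(15) / 62987780237031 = 16385982930449094813.35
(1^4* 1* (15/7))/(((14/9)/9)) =1215/98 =12.40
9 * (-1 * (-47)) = 423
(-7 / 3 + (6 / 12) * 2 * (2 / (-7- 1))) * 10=-155 / 6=-25.83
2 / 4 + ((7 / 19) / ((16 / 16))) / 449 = 8545 / 17062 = 0.50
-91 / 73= -1.25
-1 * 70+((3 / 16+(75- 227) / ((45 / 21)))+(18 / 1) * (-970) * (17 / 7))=-71473253 / 1680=-42543.60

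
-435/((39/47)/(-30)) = 204450/13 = 15726.92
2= 2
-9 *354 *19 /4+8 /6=-90793 /6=-15132.17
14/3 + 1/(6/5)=11/2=5.50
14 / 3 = 4.67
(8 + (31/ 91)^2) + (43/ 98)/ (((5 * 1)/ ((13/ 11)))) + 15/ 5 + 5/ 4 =22717657/ 1821820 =12.47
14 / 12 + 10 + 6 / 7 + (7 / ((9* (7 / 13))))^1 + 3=2075 / 126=16.47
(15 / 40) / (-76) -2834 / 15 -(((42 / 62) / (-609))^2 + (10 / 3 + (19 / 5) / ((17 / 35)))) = -25072616919589 / 125303483040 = -200.10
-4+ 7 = 3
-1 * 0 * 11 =0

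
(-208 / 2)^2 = 10816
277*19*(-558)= -2936754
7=7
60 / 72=5 / 6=0.83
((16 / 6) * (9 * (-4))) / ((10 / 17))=-816 / 5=-163.20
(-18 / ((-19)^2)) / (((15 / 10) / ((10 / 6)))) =-20 / 361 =-0.06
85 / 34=5 / 2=2.50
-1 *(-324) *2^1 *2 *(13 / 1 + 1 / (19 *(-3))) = 319680 / 19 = 16825.26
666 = 666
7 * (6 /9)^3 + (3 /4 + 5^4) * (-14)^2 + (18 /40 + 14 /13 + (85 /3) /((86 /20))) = 37025299417 /301860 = 122657.19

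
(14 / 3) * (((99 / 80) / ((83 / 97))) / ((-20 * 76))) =-22407 / 5046400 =-0.00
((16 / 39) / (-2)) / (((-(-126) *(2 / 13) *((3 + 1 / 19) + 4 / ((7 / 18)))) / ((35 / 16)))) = -665 / 383184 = -0.00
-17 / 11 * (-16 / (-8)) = -34 / 11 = -3.09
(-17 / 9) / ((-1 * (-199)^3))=-17 / 70925391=-0.00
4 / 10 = 2 / 5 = 0.40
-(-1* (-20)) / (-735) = 4 / 147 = 0.03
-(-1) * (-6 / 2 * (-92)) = 276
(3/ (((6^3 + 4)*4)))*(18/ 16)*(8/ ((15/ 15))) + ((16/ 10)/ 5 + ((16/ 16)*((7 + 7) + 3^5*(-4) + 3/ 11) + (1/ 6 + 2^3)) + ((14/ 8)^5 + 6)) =-782957969/ 844800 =-926.80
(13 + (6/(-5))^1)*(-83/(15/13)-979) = -930076/75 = -12401.01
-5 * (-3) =15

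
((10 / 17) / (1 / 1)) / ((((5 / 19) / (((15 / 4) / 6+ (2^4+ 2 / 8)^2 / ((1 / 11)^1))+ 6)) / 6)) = 2655117 / 68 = 39045.84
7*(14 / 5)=98 / 5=19.60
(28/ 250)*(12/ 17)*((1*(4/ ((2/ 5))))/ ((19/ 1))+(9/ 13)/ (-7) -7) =-0.52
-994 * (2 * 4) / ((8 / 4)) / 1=-3976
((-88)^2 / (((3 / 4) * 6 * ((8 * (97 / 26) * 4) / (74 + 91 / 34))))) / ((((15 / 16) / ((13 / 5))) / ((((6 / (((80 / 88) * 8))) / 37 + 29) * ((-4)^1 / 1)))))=-24425042703776 / 68639625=-355844.64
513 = 513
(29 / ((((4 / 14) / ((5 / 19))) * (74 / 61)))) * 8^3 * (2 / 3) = 15850240 / 2109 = 7515.52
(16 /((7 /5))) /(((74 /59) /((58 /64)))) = 8555 /1036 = 8.26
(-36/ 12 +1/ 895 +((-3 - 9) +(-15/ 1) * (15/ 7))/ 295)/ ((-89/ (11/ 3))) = 12801833/ 98692545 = 0.13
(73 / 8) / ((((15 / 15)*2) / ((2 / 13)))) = 73 / 104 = 0.70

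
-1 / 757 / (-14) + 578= 6125645 / 10598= 578.00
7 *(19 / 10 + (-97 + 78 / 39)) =-6517 / 10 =-651.70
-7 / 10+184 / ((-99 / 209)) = -35023 / 90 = -389.14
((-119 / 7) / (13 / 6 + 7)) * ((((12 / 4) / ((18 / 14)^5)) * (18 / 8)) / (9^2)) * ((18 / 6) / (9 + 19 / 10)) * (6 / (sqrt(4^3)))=-285719 / 31466556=-0.01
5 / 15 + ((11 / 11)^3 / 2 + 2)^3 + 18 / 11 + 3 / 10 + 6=31541 / 1320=23.89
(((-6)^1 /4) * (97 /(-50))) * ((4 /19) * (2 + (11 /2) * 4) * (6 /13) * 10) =83808 /1235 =67.86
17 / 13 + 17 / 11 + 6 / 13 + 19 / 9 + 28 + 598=812645 / 1287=631.43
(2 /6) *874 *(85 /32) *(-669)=-8283335 /16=-517708.44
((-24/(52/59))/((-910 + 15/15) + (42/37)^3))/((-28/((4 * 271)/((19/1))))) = -0.06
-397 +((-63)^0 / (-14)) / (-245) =-1361709 / 3430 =-397.00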